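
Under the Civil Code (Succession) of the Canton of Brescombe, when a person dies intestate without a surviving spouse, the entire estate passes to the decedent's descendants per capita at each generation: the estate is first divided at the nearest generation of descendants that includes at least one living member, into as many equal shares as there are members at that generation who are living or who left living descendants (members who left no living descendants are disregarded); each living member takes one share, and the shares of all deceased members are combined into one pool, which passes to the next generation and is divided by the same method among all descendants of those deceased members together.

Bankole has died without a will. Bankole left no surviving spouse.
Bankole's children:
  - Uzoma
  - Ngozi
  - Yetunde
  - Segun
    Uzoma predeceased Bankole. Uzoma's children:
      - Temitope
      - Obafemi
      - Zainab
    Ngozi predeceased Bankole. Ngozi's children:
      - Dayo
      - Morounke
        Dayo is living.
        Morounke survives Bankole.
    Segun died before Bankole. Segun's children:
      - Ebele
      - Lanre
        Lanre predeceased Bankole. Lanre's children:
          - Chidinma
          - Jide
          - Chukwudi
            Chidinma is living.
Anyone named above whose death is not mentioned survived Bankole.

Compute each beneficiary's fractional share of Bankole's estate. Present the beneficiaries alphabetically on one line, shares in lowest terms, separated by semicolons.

Chidinma 1/28; Chukwudi 1/28; Dayo 3/28; Ebele 3/28; Jide 1/28; Morounke 3/28; Obafemi 3/28; Temitope 3/28; Yetunde 1/4; Zainab 3/28

There is no surviving spouse, so the entire estate passes to Bankole's descendants per capita at each generation.
At generation 1 (Uzoma, Ngozi, Yetunde, Segun) there are 4 shares of (1)/4 = 1/4 each.
Living: Yetunde — each takes 1/4.
Deceased: Uzoma, Ngozi, and Segun. Their combined 3/4 is pooled and carried to generation 2.
At generation 2 (Temitope, Obafemi, Zainab, Dayo, Morounke, Ebele, Lanre) there are 7 shares of (3/4)/7 = 3/28 each.
Living: Temitope, Obafemi, Zainab, Dayo, Morounke, and Ebele — each takes 3/28.
Deceased: Lanre. That 3/28 share is carried to generation 3.
At generation 3 (Chidinma, Jide, Chukwudi) there are 3 shares of (3/28)/3 = 1/28 each.
Living: Chidinma, Jide, and Chukwudi — each takes 1/28.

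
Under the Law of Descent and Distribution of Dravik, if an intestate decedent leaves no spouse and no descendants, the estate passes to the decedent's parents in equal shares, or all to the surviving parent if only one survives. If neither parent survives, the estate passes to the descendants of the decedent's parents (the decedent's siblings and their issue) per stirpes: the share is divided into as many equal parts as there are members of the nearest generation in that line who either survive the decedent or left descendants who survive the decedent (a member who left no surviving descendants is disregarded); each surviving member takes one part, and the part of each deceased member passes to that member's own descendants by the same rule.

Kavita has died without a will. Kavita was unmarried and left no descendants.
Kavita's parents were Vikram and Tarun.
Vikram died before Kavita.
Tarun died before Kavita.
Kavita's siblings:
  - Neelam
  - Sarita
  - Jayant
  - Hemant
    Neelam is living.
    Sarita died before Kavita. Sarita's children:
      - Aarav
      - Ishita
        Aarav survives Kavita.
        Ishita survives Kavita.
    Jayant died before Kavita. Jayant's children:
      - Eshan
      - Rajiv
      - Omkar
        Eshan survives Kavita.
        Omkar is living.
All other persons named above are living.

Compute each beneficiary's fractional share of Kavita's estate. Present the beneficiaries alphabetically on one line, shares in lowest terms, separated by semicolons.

Neither parent survives and there are no descendants, so the estate passes to Kavita's siblings and their issue per stirpes.
The estate is divided into 4 equal shares of 1/4 among Neelam, Sarita, Jayant, Hemant.
Neelam is living and takes 1/4.
Sarita predeceased; the 1/4 allotted to Sarita's branch passes to Sarita's issue by representation.
The 1/4 is divided into 2 equal shares of 1/8 among Aarav, Ishita.
Aarav is living and takes 1/8.
Ishita is living and takes 1/8.
Jayant predeceased; the 1/4 allotted to Jayant's branch passes to Jayant's issue by representation.
The 1/4 is divided into 3 equal shares of 1/12 among Eshan, Rajiv, Omkar.
Eshan is living and takes 1/12.
Rajiv is living and takes 1/12.
Omkar is living and takes 1/12.
Hemant is living and takes 1/4.

Aarav 1/8; Eshan 1/12; Hemant 1/4; Ishita 1/8; Neelam 1/4; Omkar 1/12; Rajiv 1/12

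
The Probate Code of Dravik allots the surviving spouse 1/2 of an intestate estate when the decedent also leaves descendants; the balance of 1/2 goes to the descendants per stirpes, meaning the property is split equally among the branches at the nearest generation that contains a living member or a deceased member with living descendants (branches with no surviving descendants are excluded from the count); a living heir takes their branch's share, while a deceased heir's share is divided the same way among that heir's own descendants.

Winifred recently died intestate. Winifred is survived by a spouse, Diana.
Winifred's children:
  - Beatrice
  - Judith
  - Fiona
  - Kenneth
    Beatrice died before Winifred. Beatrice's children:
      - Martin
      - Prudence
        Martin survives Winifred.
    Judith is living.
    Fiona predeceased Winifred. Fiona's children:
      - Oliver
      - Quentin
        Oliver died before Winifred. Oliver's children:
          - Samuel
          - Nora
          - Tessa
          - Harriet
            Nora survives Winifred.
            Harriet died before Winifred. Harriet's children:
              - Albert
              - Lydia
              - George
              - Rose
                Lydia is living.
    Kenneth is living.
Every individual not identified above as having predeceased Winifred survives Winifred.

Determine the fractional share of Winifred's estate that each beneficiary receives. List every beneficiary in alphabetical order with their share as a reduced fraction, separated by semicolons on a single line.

Diana, as surviving spouse, takes 1/2.
The remaining 1/2 passes to Winifred's descendants per stirpes.
The 1/2 is divided into 4 equal shares of 1/8 among Beatrice, Judith, Fiona, Kenneth.
Beatrice predeceased; the 1/8 allotted to Beatrice's branch passes to Beatrice's issue by representation.
The 1/8 is divided into 2 equal shares of 1/16 among Martin, Prudence.
Martin is living and takes 1/16.
Prudence is living and takes 1/16.
Judith is living and takes 1/8.
Fiona predeceased; the 1/8 allotted to Fiona's branch passes to Fiona's issue by representation.
The 1/8 is divided into 2 equal shares of 1/16 among Oliver, Quentin.
Oliver predeceased; the 1/16 allotted to Oliver's branch passes to Oliver's issue by representation.
The 1/16 is divided into 4 equal shares of 1/64 among Samuel, Nora, Tessa, Harriet.
Samuel is living and takes 1/64.
Nora is living and takes 1/64.
Tessa is living and takes 1/64.
Harriet predeceased; the 1/64 allotted to Harriet's branch passes to Harriet's issue by representation.
The 1/64 is divided into 4 equal shares of 1/256 among Albert, Lydia, George, Rose.
Albert is living and takes 1/256.
Lydia is living and takes 1/256.
George is living and takes 1/256.
Rose is living and takes 1/256.
Quentin is living and takes 1/16.
Kenneth is living and takes 1/8.

Albert 1/256; Diana 1/2; George 1/256; Judith 1/8; Kenneth 1/8; Lydia 1/256; Martin 1/16; Nora 1/64; Prudence 1/16; Quentin 1/16; Rose 1/256; Samuel 1/64; Tessa 1/64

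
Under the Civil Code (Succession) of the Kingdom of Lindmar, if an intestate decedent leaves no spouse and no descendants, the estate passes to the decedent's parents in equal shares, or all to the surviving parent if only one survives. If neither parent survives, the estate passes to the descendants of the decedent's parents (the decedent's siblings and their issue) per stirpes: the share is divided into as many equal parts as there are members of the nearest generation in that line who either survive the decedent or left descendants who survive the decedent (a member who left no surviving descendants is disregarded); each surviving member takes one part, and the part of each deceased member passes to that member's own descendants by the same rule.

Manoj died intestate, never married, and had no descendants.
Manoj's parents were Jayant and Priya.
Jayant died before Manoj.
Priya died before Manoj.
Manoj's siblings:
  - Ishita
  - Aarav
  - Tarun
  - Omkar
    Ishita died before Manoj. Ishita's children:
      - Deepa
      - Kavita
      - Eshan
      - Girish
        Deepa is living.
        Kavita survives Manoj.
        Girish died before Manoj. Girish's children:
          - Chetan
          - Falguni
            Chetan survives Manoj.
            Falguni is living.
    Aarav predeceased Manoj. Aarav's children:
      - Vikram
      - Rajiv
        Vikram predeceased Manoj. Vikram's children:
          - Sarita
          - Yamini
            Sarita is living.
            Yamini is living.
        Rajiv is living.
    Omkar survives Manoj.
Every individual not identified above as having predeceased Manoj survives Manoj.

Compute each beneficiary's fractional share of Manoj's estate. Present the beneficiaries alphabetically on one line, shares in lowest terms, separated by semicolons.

Chetan 1/32; Deepa 1/16; Eshan 1/16; Falguni 1/32; Kavita 1/16; Omkar 1/4; Rajiv 1/8; Sarita 1/16; Tarun 1/4; Yamini 1/16

Neither parent survives and there are no descendants, so the estate passes to Manoj's siblings and their issue per stirpes.
The estate is divided into 4 equal shares of 1/4 among Ishita, Aarav, Tarun, Omkar.
Ishita predeceased; the 1/4 allotted to Ishita's branch passes to Ishita's issue by representation.
The 1/4 is divided into 4 equal shares of 1/16 among Deepa, Kavita, Eshan, Girish.
Deepa is living and takes 1/16.
Kavita is living and takes 1/16.
Eshan is living and takes 1/16.
Girish predeceased; the 1/16 allotted to Girish's branch passes to Girish's issue by representation.
The 1/16 is divided into 2 equal shares of 1/32 among Chetan, Falguni.
Chetan is living and takes 1/32.
Falguni is living and takes 1/32.
Aarav predeceased; the 1/4 allotted to Aarav's branch passes to Aarav's issue by representation.
The 1/4 is divided into 2 equal shares of 1/8 among Vikram, Rajiv.
Vikram predeceased; the 1/8 allotted to Vikram's branch passes to Vikram's issue by representation.
The 1/8 is divided into 2 equal shares of 1/16 among Sarita, Yamini.
Sarita is living and takes 1/16.
Yamini is living and takes 1/16.
Rajiv is living and takes 1/8.
Tarun is living and takes 1/4.
Omkar is living and takes 1/4.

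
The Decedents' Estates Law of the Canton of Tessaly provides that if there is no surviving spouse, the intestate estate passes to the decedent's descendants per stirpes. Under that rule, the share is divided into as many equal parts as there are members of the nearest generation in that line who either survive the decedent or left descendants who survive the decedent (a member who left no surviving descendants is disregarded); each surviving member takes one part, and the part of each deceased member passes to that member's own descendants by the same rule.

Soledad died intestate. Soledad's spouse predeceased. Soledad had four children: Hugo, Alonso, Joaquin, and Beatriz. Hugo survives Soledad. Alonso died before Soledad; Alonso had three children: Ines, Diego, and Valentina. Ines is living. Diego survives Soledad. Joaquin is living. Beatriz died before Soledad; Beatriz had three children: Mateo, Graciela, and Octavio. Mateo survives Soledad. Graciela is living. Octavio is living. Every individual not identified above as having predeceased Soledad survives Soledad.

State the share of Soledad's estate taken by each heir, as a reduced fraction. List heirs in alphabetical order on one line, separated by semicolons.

Diego 1/12; Graciela 1/12; Hugo 1/4; Ines 1/12; Joaquin 1/4; Mateo 1/12; Octavio 1/12; Valentina 1/12

There is no surviving spouse, so the entire estate passes to Soledad's descendants per stirpes.
The estate is divided into 4 equal shares of 1/4 among Hugo, Alonso, Joaquin, Beatriz.
Hugo is living and takes 1/4.
Alonso predeceased; the 1/4 allotted to Alonso's branch passes to Alonso's issue by representation.
The 1/4 is divided into 3 equal shares of 1/12 among Ines, Diego, Valentina.
Ines is living and takes 1/12.
Diego is living and takes 1/12.
Valentina is living and takes 1/12.
Joaquin is living and takes 1/4.
Beatriz predeceased; the 1/4 allotted to Beatriz's branch passes to Beatriz's issue by representation.
The 1/4 is divided into 3 equal shares of 1/12 among Mateo, Graciela, Octavio.
Mateo is living and takes 1/12.
Graciela is living and takes 1/12.
Octavio is living and takes 1/12.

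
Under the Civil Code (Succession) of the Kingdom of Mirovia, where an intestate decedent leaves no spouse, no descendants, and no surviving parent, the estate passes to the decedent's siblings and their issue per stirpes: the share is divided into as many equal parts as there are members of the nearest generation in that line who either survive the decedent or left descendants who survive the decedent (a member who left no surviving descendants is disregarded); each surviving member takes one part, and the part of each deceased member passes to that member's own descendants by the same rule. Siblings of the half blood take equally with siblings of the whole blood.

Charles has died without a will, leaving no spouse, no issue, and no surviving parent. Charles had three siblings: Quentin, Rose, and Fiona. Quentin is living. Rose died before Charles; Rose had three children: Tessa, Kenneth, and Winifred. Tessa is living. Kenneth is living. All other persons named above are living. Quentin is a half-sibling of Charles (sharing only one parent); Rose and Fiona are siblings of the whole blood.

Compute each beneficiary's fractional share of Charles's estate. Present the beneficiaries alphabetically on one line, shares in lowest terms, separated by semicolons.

No spouse, descendants, or parent survives, so the estate passes to Charles's siblings per stirpes.
Half-blood and whole-blood siblings take equally under the stated rule.
The estate is divided into 3 equal shares of 1/3 among Quentin, Rose, Fiona.
Quentin is living and takes 1/3.
Rose predeceased; the 1/3 allotted to Rose's branch passes to Rose's issue by representation.
The 1/3 is divided into 3 equal shares of 1/9 among Tessa, Kenneth, Winifred.
Tessa is living and takes 1/9.
Kenneth is living and takes 1/9.
Winifred is living and takes 1/9.
Fiona is living and takes 1/3.

Fiona 1/3; Kenneth 1/9; Quentin 1/3; Tessa 1/9; Winifred 1/9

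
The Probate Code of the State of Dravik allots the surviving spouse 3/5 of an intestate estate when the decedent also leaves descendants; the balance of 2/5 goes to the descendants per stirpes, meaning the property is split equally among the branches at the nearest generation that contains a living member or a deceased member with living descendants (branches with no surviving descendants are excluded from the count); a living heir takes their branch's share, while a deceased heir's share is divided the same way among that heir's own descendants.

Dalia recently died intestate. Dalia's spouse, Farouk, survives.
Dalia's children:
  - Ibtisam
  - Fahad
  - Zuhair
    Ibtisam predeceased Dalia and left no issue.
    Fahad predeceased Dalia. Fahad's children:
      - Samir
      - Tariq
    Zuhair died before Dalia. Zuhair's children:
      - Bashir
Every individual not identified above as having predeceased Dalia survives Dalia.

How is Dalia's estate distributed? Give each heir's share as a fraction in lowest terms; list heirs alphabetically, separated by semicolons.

Bashir 1/5; Farouk 3/5; Samir 1/10; Tariq 1/10

Farouk, as surviving spouse, takes 3/5.
The remaining 2/5 passes to Dalia's descendants per stirpes.
Ibtisam left no surviving issue, so that branch lapses and is disregarded.
The 2/5 is divided into 2 equal shares of 1/5 among Fahad, Zuhair.
Fahad predeceased; the 1/5 allotted to Fahad's branch passes to Fahad's issue by representation.
The 1/5 is divided into 2 equal shares of 1/10 among Samir, Tariq.
Samir is living and takes 1/10.
Tariq is living and takes 1/10.
Zuhair predeceased; the 1/5 allotted to Zuhair's branch passes to Zuhair's issue by representation.
Bashir is the sole taker at this level and receives the full 1/5.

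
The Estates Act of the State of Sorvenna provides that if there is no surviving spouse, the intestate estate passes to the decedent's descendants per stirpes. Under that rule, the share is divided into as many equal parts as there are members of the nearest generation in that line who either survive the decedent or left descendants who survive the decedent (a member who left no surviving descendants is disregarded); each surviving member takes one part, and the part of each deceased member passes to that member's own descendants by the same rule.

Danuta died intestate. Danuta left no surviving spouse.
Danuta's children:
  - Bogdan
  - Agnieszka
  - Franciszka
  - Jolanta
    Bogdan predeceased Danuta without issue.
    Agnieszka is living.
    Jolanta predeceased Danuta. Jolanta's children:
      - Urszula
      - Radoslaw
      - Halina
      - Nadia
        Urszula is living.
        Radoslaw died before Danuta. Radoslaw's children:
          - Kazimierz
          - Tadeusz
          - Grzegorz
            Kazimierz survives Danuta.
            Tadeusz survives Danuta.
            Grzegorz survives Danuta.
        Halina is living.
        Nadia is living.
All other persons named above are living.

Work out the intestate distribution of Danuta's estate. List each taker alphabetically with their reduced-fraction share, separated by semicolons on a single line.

Agnieszka 1/3; Franciszka 1/3; Grzegorz 1/36; Halina 1/12; Kazimierz 1/36; Nadia 1/12; Tadeusz 1/36; Urszula 1/12

There is no surviving spouse, so the entire estate passes to Danuta's descendants per stirpes.
Bogdan left no surviving issue, so that branch lapses and is disregarded.
The estate is divided into 3 equal shares of 1/3 among Agnieszka, Franciszka, Jolanta.
Agnieszka is living and takes 1/3.
Franciszka is living and takes 1/3.
Jolanta predeceased; the 1/3 allotted to Jolanta's branch passes to Jolanta's issue by representation.
The 1/3 is divided into 4 equal shares of 1/12 among Urszula, Radoslaw, Halina, Nadia.
Urszula is living and takes 1/12.
Radoslaw predeceased; the 1/12 allotted to Radoslaw's branch passes to Radoslaw's issue by representation.
The 1/12 is divided into 3 equal shares of 1/36 among Kazimierz, Tadeusz, Grzegorz.
Kazimierz is living and takes 1/36.
Tadeusz is living and takes 1/36.
Grzegorz is living and takes 1/36.
Halina is living and takes 1/12.
Nadia is living and takes 1/12.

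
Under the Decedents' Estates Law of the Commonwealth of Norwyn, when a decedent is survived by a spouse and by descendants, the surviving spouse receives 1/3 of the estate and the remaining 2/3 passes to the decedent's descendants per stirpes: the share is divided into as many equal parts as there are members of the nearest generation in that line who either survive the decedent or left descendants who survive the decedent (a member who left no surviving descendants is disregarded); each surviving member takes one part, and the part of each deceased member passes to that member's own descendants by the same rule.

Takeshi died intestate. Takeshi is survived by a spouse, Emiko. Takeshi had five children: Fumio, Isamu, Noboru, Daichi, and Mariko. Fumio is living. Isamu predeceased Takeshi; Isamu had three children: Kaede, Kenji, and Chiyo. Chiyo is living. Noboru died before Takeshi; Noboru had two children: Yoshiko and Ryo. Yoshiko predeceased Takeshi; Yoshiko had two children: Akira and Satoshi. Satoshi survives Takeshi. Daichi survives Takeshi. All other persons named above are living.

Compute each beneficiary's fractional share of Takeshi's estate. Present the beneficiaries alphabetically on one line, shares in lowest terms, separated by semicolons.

Akira 1/30; Chiyo 2/45; Daichi 2/15; Emiko 1/3; Fumio 2/15; Kaede 2/45; Kenji 2/45; Mariko 2/15; Ryo 1/15; Satoshi 1/30

Emiko, as surviving spouse, takes 1/3.
The remaining 2/3 passes to Takeshi's descendants per stirpes.
The 2/3 is divided into 5 equal shares of 2/15 among Fumio, Isamu, Noboru, Daichi, Mariko.
Fumio is living and takes 2/15.
Isamu predeceased; the 2/15 allotted to Isamu's branch passes to Isamu's issue by representation.
The 2/15 is divided into 3 equal shares of 2/45 among Kaede, Kenji, Chiyo.
Kaede is living and takes 2/45.
Kenji is living and takes 2/45.
Chiyo is living and takes 2/45.
Noboru predeceased; the 2/15 allotted to Noboru's branch passes to Noboru's issue by representation.
The 2/15 is divided into 2 equal shares of 1/15 among Yoshiko, Ryo.
Yoshiko predeceased; the 1/15 allotted to Yoshiko's branch passes to Yoshiko's issue by representation.
The 1/15 is divided into 2 equal shares of 1/30 among Akira, Satoshi.
Akira is living and takes 1/30.
Satoshi is living and takes 1/30.
Ryo is living and takes 1/15.
Daichi is living and takes 2/15.
Mariko is living and takes 2/15.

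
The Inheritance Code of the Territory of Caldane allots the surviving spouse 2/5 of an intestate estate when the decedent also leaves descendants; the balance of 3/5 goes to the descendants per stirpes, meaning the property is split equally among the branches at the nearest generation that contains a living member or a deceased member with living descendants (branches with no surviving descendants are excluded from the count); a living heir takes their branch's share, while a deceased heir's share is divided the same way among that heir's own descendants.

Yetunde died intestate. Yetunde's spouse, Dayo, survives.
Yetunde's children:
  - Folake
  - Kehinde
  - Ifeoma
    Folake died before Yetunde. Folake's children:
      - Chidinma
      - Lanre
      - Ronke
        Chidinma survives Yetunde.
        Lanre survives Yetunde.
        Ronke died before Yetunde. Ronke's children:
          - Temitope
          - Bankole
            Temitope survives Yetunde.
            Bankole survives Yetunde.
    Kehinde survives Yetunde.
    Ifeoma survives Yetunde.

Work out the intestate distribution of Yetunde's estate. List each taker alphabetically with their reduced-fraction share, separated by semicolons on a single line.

Bankole 1/30; Chidinma 1/15; Dayo 2/5; Ifeoma 1/5; Kehinde 1/5; Lanre 1/15; Temitope 1/30

Dayo, as surviving spouse, takes 2/5.
The remaining 3/5 passes to Yetunde's descendants per stirpes.
The 3/5 is divided into 3 equal shares of 1/5 among Folake, Kehinde, Ifeoma.
Folake predeceased; the 1/5 allotted to Folake's branch passes to Folake's issue by representation.
The 1/5 is divided into 3 equal shares of 1/15 among Chidinma, Lanre, Ronke.
Chidinma is living and takes 1/15.
Lanre is living and takes 1/15.
Ronke predeceased; the 1/15 allotted to Ronke's branch passes to Ronke's issue by representation.
The 1/15 is divided into 2 equal shares of 1/30 among Temitope, Bankole.
Temitope is living and takes 1/30.
Bankole is living and takes 1/30.
Kehinde is living and takes 1/5.
Ifeoma is living and takes 1/5.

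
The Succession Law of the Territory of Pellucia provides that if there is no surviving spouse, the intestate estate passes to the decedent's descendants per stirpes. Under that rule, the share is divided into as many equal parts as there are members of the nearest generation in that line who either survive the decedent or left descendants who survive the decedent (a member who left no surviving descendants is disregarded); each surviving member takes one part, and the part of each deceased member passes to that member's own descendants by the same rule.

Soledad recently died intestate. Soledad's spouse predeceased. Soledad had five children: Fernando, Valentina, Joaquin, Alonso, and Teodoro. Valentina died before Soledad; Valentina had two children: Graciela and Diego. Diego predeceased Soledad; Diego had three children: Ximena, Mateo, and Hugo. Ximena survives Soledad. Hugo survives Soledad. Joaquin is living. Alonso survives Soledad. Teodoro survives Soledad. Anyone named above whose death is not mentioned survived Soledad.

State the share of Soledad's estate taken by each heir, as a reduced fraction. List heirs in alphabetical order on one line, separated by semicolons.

Alonso 1/5; Fernando 1/5; Graciela 1/10; Hugo 1/30; Joaquin 1/5; Mateo 1/30; Teodoro 1/5; Ximena 1/30

There is no surviving spouse, so the entire estate passes to Soledad's descendants per stirpes.
The estate is divided into 5 equal shares of 1/5 among Fernando, Valentina, Joaquin, Alonso, Teodoro.
Fernando is living and takes 1/5.
Valentina predeceased; the 1/5 allotted to Valentina's branch passes to Valentina's issue by representation.
The 1/5 is divided into 2 equal shares of 1/10 among Graciela, Diego.
Graciela is living and takes 1/10.
Diego predeceased; the 1/10 allotted to Diego's branch passes to Diego's issue by representation.
The 1/10 is divided into 3 equal shares of 1/30 among Ximena, Mateo, Hugo.
Ximena is living and takes 1/30.
Mateo is living and takes 1/30.
Hugo is living and takes 1/30.
Joaquin is living and takes 1/5.
Alonso is living and takes 1/5.
Teodoro is living and takes 1/5.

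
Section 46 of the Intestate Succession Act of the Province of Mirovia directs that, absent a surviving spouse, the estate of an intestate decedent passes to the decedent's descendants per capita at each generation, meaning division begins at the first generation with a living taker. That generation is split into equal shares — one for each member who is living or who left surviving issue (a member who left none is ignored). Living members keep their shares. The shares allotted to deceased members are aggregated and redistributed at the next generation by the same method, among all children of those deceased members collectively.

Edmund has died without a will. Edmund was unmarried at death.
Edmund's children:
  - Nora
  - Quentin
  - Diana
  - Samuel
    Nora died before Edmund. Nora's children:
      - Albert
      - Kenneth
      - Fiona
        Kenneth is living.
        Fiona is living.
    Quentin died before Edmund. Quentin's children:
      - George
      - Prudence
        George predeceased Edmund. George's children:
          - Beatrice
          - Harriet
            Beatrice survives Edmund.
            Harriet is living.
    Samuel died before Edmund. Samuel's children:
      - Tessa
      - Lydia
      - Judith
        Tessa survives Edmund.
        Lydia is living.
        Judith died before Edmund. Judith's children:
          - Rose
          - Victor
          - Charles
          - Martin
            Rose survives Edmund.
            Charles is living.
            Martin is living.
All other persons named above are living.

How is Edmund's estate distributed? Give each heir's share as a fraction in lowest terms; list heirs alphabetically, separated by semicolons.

There is no surviving spouse, so the entire estate passes to Edmund's descendants per capita at each generation.
At generation 1 (Nora, Quentin, Diana, Samuel) there are 4 shares of (1)/4 = 1/4 each.
Living: Diana — each takes 1/4.
Deceased: Nora, Quentin, and Samuel. Their combined 3/4 is pooled and carried to generation 2.
At generation 2 (Albert, Kenneth, Fiona, George, Prudence, Tessa, Lydia, Judith) there are 8 shares of (3/4)/8 = 3/32 each.
Living: Albert, Kenneth, Fiona, Prudence, Tessa, and Lydia — each takes 3/32.
Deceased: George and Judith. Their combined 3/16 is pooled and carried to generation 3.
At generation 3 (Beatrice, Harriet, Rose, Victor, Charles, Martin) there are 6 shares of (3/16)/6 = 1/32 each.
Living: Beatrice, Harriet, Rose, Victor, Charles, and Martin — each takes 1/32.

Albert 3/32; Beatrice 1/32; Charles 1/32; Diana 1/4; Fiona 3/32; Harriet 1/32; Kenneth 3/32; Lydia 3/32; Martin 1/32; Prudence 3/32; Rose 1/32; Tessa 3/32; Victor 1/32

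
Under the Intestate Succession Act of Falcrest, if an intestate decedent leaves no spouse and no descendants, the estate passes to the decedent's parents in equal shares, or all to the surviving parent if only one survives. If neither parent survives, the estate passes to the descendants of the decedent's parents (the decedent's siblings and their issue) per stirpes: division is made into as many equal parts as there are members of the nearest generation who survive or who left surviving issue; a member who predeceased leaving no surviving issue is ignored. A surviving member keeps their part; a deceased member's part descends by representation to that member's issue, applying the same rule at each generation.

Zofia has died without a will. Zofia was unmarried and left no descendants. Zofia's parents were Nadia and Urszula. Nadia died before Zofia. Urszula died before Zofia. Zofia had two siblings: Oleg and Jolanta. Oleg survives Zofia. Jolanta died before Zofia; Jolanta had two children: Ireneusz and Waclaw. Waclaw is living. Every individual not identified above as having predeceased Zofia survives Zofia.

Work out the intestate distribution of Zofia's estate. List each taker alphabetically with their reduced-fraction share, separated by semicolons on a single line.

Neither parent survives and there are no descendants, so the estate passes to Zofia's siblings and their issue per stirpes.
The estate is divided into 2 equal shares of 1/2 among Oleg, Jolanta.
Oleg is living and takes 1/2.
Jolanta predeceased; the 1/2 allotted to Jolanta's branch passes to Jolanta's issue by representation.
The 1/2 is divided into 2 equal shares of 1/4 among Ireneusz, Waclaw.
Ireneusz is living and takes 1/4.
Waclaw is living and takes 1/4.

Ireneusz 1/4; Oleg 1/2; Waclaw 1/4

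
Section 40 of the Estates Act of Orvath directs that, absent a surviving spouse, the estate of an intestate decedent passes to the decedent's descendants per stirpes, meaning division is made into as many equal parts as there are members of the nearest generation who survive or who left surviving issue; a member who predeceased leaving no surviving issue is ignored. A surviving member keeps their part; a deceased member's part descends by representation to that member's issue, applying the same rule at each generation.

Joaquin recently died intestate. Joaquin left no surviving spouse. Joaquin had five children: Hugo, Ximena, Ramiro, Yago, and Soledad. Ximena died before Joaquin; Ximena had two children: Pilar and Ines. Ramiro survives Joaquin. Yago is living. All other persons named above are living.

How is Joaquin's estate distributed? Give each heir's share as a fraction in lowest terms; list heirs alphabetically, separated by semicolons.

There is no surviving spouse, so the entire estate passes to Joaquin's descendants per stirpes.
The estate is divided into 5 equal shares of 1/5 among Hugo, Ximena, Ramiro, Yago, Soledad.
Hugo is living and takes 1/5.
Ximena predeceased; the 1/5 allotted to Ximena's branch passes to Ximena's issue by representation.
The 1/5 is divided into 2 equal shares of 1/10 among Pilar, Ines.
Pilar is living and takes 1/10.
Ines is living and takes 1/10.
Ramiro is living and takes 1/5.
Yago is living and takes 1/5.
Soledad is living and takes 1/5.

Hugo 1/5; Ines 1/10; Pilar 1/10; Ramiro 1/5; Soledad 1/5; Yago 1/5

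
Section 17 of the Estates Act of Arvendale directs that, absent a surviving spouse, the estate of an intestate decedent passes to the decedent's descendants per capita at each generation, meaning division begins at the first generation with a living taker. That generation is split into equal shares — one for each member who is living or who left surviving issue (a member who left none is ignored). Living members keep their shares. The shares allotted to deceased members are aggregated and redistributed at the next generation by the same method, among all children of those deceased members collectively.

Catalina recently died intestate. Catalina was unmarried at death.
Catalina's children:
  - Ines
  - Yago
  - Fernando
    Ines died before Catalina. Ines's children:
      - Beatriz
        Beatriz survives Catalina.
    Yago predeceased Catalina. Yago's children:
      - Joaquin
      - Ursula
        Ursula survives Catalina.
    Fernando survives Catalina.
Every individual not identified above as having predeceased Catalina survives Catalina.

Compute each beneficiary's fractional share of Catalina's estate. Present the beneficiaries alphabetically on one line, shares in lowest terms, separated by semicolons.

There is no surviving spouse, so the entire estate passes to Catalina's descendants per capita at each generation.
At generation 1 (Ines, Yago, Fernando) there are 3 shares of (1)/3 = 1/3 each.
Living: Fernando — each takes 1/3.
Deceased: Ines and Yago. Their combined 2/3 is pooled and carried to generation 2.
At generation 2 (Beatriz, Joaquin, Ursula) there are 3 shares of (2/3)/3 = 2/9 each.
Living: Beatriz, Joaquin, and Ursula — each takes 2/9.

Beatriz 2/9; Fernando 1/3; Joaquin 2/9; Ursula 2/9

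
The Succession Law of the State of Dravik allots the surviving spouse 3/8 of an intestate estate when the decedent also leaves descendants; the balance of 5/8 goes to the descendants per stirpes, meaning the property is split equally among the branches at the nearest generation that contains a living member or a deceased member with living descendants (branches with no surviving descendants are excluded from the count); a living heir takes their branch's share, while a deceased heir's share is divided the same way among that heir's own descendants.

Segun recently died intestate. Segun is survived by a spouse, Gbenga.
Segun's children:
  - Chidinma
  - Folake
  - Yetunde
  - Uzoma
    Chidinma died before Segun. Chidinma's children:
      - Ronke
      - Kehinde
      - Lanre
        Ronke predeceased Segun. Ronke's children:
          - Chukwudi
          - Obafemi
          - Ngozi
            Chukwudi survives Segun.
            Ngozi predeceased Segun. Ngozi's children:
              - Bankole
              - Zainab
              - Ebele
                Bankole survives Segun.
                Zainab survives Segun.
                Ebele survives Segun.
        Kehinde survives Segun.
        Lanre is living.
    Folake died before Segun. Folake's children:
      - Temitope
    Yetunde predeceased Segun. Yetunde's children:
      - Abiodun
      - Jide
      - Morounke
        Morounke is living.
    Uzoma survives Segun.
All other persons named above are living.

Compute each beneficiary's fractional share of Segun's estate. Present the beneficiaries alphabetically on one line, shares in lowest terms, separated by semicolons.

Abiodun 5/96; Bankole 5/864; Chukwudi 5/288; Ebele 5/864; Gbenga 3/8; Jide 5/96; Kehinde 5/96; Lanre 5/96; Morounke 5/96; Obafemi 5/288; Temitope 5/32; Uzoma 5/32; Zainab 5/864

Gbenga, as surviving spouse, takes 3/8.
The remaining 5/8 passes to Segun's descendants per stirpes.
The 5/8 is divided into 4 equal shares of 5/32 among Chidinma, Folake, Yetunde, Uzoma.
Chidinma predeceased; the 5/32 allotted to Chidinma's branch passes to Chidinma's issue by representation.
The 5/32 is divided into 3 equal shares of 5/96 among Ronke, Kehinde, Lanre.
Ronke predeceased; the 5/96 allotted to Ronke's branch passes to Ronke's issue by representation.
The 5/96 is divided into 3 equal shares of 5/288 among Chukwudi, Obafemi, Ngozi.
Chukwudi is living and takes 5/288.
Obafemi is living and takes 5/288.
Ngozi predeceased; the 5/288 allotted to Ngozi's branch passes to Ngozi's issue by representation.
The 5/288 is divided into 3 equal shares of 5/864 among Bankole, Zainab, Ebele.
Bankole is living and takes 5/864.
Zainab is living and takes 5/864.
Ebele is living and takes 5/864.
Kehinde is living and takes 5/96.
Lanre is living and takes 5/96.
Folake predeceased; the 5/32 allotted to Folake's branch passes to Folake's issue by representation.
Temitope is the sole taker at this level and receives the full 5/32.
Yetunde predeceased; the 5/32 allotted to Yetunde's branch passes to Yetunde's issue by representation.
The 5/32 is divided into 3 equal shares of 5/96 among Abiodun, Jide, Morounke.
Abiodun is living and takes 5/96.
Jide is living and takes 5/96.
Morounke is living and takes 5/96.
Uzoma is living and takes 5/32.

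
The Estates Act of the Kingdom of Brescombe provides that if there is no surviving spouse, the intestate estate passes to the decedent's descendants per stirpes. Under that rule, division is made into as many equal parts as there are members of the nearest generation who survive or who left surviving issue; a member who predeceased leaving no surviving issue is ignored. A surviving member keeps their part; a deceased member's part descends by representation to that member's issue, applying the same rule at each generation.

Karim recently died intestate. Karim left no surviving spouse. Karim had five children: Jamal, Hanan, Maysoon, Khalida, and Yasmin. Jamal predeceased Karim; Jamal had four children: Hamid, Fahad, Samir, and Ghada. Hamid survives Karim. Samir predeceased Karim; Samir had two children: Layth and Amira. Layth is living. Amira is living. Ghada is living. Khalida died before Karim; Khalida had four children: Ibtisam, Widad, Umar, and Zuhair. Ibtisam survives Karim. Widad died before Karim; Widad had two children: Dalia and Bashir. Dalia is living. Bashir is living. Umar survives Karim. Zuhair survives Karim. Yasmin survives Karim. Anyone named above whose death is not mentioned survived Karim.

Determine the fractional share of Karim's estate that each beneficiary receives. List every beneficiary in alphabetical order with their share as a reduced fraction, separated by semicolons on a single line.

There is no surviving spouse, so the entire estate passes to Karim's descendants per stirpes.
The estate is divided into 5 equal shares of 1/5 among Jamal, Hanan, Maysoon, Khalida, Yasmin.
Jamal predeceased; the 1/5 allotted to Jamal's branch passes to Jamal's issue by representation.
The 1/5 is divided into 4 equal shares of 1/20 among Hamid, Fahad, Samir, Ghada.
Hamid is living and takes 1/20.
Fahad is living and takes 1/20.
Samir predeceased; the 1/20 allotted to Samir's branch passes to Samir's issue by representation.
The 1/20 is divided into 2 equal shares of 1/40 among Layth, Amira.
Layth is living and takes 1/40.
Amira is living and takes 1/40.
Ghada is living and takes 1/20.
Hanan is living and takes 1/5.
Maysoon is living and takes 1/5.
Khalida predeceased; the 1/5 allotted to Khalida's branch passes to Khalida's issue by representation.
The 1/5 is divided into 4 equal shares of 1/20 among Ibtisam, Widad, Umar, Zuhair.
Ibtisam is living and takes 1/20.
Widad predeceased; the 1/20 allotted to Widad's branch passes to Widad's issue by representation.
The 1/20 is divided into 2 equal shares of 1/40 among Dalia, Bashir.
Dalia is living and takes 1/40.
Bashir is living and takes 1/40.
Umar is living and takes 1/20.
Zuhair is living and takes 1/20.
Yasmin is living and takes 1/5.

Amira 1/40; Bashir 1/40; Dalia 1/40; Fahad 1/20; Ghada 1/20; Hamid 1/20; Hanan 1/5; Ibtisam 1/20; Layth 1/40; Maysoon 1/5; Umar 1/20; Yasmin 1/5; Zuhair 1/20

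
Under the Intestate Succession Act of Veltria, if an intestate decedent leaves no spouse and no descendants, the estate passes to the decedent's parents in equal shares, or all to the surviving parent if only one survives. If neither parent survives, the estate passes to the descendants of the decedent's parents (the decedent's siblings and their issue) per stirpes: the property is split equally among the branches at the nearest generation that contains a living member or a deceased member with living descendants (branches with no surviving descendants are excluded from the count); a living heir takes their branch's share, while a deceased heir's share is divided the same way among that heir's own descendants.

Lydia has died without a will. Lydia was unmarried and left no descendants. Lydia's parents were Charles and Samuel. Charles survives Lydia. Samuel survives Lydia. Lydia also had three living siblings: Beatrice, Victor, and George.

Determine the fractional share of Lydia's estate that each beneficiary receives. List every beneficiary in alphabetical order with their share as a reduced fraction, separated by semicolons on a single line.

Both parents survive, so Charles and Samuel each take 1/2. The siblings take nothing because a surviving parent has priority.

Charles 1/2; Samuel 1/2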